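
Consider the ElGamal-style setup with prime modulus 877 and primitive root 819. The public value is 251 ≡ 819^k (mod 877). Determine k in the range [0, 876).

358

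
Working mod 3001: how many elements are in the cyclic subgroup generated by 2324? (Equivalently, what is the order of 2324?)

The order of 2324 must divide p − 1 = 3000 = 2^3 · 3 · 5^3.
Divisors: 1, 2, 3, 4, 5, 6, 8, 10, 12, 15, 20, 24, 25, 30, 40, 50, 60, 75, 100, 120, 125, 150, 200, 250, 300, 375, 500, 600, 750, 1000, 1500, 3000.
Check each in increasing order: 2324^1 ≡ 2324;  2324^2 ≡ 2177;  2324^3 ≡ 2663;  2324^4 ≡ 750;  2324^5 ≡ 2420;  2324^6 ≡ 206;  2324^8 ≡ 1313;  2324^10 ≡ 1449;  2324^12 ≡ 422;  2324^15 ≡ 1412;  2324^20 ≡ 1902;  2324^24 ≡ 1025;  2324^25 ≡ 2307;  2324^30 ≡ 1080;  2324^40 ≡ 1399;  2324^50 ≡ 1476;  2324^60 ≡ 2012;  2324^75 ≡ 1998;  2324^100 ≡ 2851;  2324^120 ≡ 2796;  2324^125 ≡ 2066;  2324^150 ≡ 674;  2324^200 ≡ 1493;  2324^250 ≡ 934;  2324^300 ≡ 1125;  2324^375 ≡ 1.
Smallest exponent giving 1 is 375.

375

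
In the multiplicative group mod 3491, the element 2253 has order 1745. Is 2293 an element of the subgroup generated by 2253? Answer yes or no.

yes

2293 ∈ ⟨2253⟩ iff 2293^1745 ≡ 1 (mod 3491), since |⟨2253⟩| = 1745.
2293^1745 mod 3491 = 1.
Since 1 = 1, 2293 lies in the subgroup.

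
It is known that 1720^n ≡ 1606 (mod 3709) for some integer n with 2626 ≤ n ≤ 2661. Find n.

2641

Compute 1720^2626 mod 3709 = 2782, then multiply by 1720 repeatedly:
  1720^2626=2782  1720^2627=430  1720^2628=1509  1720^2629=2889  1720^2630=2729
  1720^2631=1995  1720^2632=575  1720^2633=2406  1720^2634=2785  1720^2635=1881
  1720^2636=1072  1720^2637=467  1720^2638=2096  1720^2639=3681  1720^2640=57
  1720^2641=1606
Found 1606 at exponent 2641.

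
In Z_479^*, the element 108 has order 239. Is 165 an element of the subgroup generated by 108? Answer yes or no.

yes

165 ∈ ⟨108⟩ iff 165^239 ≡ 1 (mod 479), since |⟨108⟩| = 239.
165^239 mod 479 = 1.
Since 1 = 1, 165 lies in the subgroup.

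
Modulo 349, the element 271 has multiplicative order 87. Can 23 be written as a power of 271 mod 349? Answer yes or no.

yes

23 ∈ ⟨271⟩ iff 23^87 ≡ 1 (mod 349), since |⟨271⟩| = 87.
23^87 mod 349 = 1.
Since 1 = 1, 23 lies in the subgroup.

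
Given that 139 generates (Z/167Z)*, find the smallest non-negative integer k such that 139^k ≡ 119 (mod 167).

Baby-step giant-step with m = ceil(sqrt(166)) = 13.
Baby table (139^j mod 167 for j=0..12):
  0:1  1:139  2:116  3:92  4:96  5:151  6:114  7:148
  8:31  9:134  10:89  11:13  12:137
Giant step factor: 139^(-13) ≡ 67 (mod 167).
Scan 119·67^i mod 167 for i = 0, 1, …:
  i=0: 119   i=1: 124   i=2: 125   i=3: 25
  i=4: 5   i=5: 1
Match at i=5, j=0: k = 5·13 + 0 = 65.

65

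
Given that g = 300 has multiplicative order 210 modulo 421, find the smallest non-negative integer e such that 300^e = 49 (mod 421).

Baby-step giant-step with m = ceil(sqrt(210)) = 15.
Baby table (300^j mod 421 for j=0..14):
  0:1  1:300  2:327  3:7  4:416  5:184  6:49  7:386
  8:25  9:343  10:176  11:175  12:296  13:390  14:383
Giant step factor: 300^(-15) ≡ 51 (mod 421).
Scan 49·51^i mod 421 for i = 0, 1, …:
  i=0: 49
Match at i=0, j=6: e = 0·15 + 6 = 6.

6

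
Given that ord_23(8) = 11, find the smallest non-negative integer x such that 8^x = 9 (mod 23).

Successive powers of 8 modulo 23:
  8^0=1  8^1=8  8^2=18  8^3=6  8^4=2  8^5=16
  8^6=13  8^7=12  8^8=4  8^9=9
So 8^9 ≡ 9 (mod 23), giving x = 9.

9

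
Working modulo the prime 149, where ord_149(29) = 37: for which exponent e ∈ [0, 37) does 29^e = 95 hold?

25

Successive powers of 29 modulo 149:
  29^0=1  29^1=29  29^2=96  29^3=102  29^4=127  29^5=107
  29^6=123  29^7=140  29^8=37  29^9=30  29^10=125  29^11=49
  29^12=80  29^13=85  29^14=81  29^15=114  29^16=28  29^17=67
  29^18=6  29^19=25  29^20=129  29^21=16  29^22=17  29^23=46
  29^24=142  29^25=95
So 29^25 ≡ 95 (mod 149), giving e = 25.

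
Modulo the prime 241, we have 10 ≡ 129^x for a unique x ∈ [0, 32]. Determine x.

Compute 129^0 mod 241 = 1, then multiply by 129 repeatedly:
  129^0=1  129^1=129  129^2=12  129^3=102  129^4=144
  129^5=19  129^6=41  129^7=228  129^8=10
Found 10 at exponent 8.

8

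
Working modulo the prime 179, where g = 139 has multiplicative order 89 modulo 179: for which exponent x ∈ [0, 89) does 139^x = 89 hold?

77

Baby-step giant-step with m = ceil(sqrt(89)) = 10.
Baby table (139^j mod 179 for j=0..9):
  0:1  1:139  2:168  3:82  4:121  5:172  6:101  7:77
  8:142  9:48
Giant step factor: 139^(-10) ≡ 95 (mod 179).
Scan 89·95^i mod 179 for i = 0, 1, …:
  i=0: 89   i=1: 42   i=2: 52   i=3: 107
  i=4: 141   i=5: 149   i=6: 14   i=7: 77
Match at i=7, j=7: x = 7·10 + 7 = 77.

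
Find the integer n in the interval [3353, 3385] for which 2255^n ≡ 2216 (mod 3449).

3385

Compute 2255^3353 mod 3449 = 1862, then multiply by 2255 repeatedly:
  2255^3353=1862  2255^3354=1377  2255^3355=1035  2255^3356=2401  2255^3357=2774
  2255^3358=2333  2255^3359=1190  2255^3360=128  2255^3361=2373  2255^3362=1716
  2255^3363=3251  2255^3364=1880  2255^3365=579  2255^3366=1923  2255^3367=972
  2255^3368=1745  2255^3369=3115  2255^3370=2161  2255^3371=3067  2255^3372=840
  2255^3373=699  2255^3374=52  2255^3375=3443  2255^3376=266  2255^3377=3153
  2255^3378=1626  2255^3379=343  2255^3380=889  2255^3381=826  2255^3382=170
  2255^3383=511  2255^3384=339  2255^3385=2216
Found 2216 at exponent 3385.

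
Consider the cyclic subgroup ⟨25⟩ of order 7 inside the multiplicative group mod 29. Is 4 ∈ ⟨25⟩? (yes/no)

no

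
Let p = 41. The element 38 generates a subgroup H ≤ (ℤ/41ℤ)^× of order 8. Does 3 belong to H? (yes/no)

yes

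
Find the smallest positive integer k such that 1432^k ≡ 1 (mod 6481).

6480

The order of 1432 must divide p − 1 = 6480 = 2^4 · 3^4 · 5.
Divisors: 1, 2, 3, 4, 5, 6, 8, 9, 10, 12, 15, 16, 18, 20, 24, 27, 30, 36, 40, 45, 48, 54, 60, 72, 80, 81, 90, 108, 120, 135, 144, 162, 180, 216, 240, 270, 324, 360, 405, 432, 540, 648, 720, 810, 1080, 1296, 1620, 2160, 3240, 6480.
Check each in increasing order: 1432^1 ≡ 1432;  1432^2 ≡ 2628;  1432^3 ≡ 4316;  1432^4 ≡ 4119;  1432^5 ≡ 698;  1432^6 ≡ 1462;  1432^8 ≡ 5384;  1432^9 ≡ 3979;  1432^10 ≡ 1129;  1432^12 ≡ 5195;  1432^15 ≡ 3841;  1432^16 ≡ 4424;  1432^18 ≡ 5839;  1432^20 ≡ 4365;  1432^24 ≡ 1141;  1432^27 ≡ 5477;  1432^30 ≡ 2525;  1432^36 ≡ 3861;  1432^40 ≡ 5566;  1432^45 ≡ 2949;  1432^48 ≡ 5681;  1432^54 ≡ 3461;  1432^60 ≡ 4802;  1432^72 ≡ 1021;  1432^80 ≡ 1176;  1432^81 ≡ 5453;  1432^90 ≡ 5580;  1432^108 ≡ 1633;  1432^120 ≡ 6287;  1432^135 ≡ 161;  1432^144 ≡ 5481;  1432^162 ≡ 381;  1432^180 ≡ 1676;  1432^216 ≡ 2998;  1432^240 ≡ 5231;  1432^270 ≡ 6478;  1432^324 ≡ 2579;  1432^360 ≡ 2703;  1432^405 ≡ 5998;  1432^432 ≡ 5338;  1432^540 ≡ 9;  1432^648 ≡ 1735;  1432^720 ≡ 2122;  1432^810 ≡ 6454;  1432^1080 ≡ 81;  1432^1296 ≡ 3041;  1432^1620 ≡ 729;  1432^2160 ≡ 80;  1432^3240 ≡ 6480;  1432^6480 ≡ 1.
Smallest exponent giving 1 is 6480.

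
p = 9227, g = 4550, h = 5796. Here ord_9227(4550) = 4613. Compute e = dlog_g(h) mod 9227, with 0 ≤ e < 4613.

4607

Baby-step giant-step with m = ceil(sqrt(4613)) = 68.
Baby table (4550^j mod 9227 for j=0..67):
  0:1  1:4550  2:6339  3:8075  4:8563  5:5256  6:7643  7:8314
  8:7227  9:7049  10:9125  11:6477  12:8539  13:6780  14:3139  15:8281
  16:4709  17:856  18:1006  19:708  20:1177  21:3690  22:5587  23:465
  24:2767  25:4222  26:8713  27:4958  28:8112  29:1600  30:9124  31:1927
  32:2200  33:7932  34:3803  35:3025  36:6293  37:1769  38:3006  39:2886
  40:1279  41:6440  42:6275  43:2912  44:8855  45:5168  46:4004  47:4102
  48:7106  49:892  50:7947  51:7464  52:5840  53:7467  54:1036  55:8030
  56:6807  57:6038  58:4121  59:1286  60:1382  61:4513  62:4075  63:4207
  64:5052  65:2143  66:6938  67:2333
Giant step factor: 4550^(-68) ≡ 3459 (mod 9227).
Scan 5796·3459^i mod 9227 for i = 0, 1, …:
  i=0: 5796   i=1: 7320   i=2: 992   i=3: 8111
  i=4: 5869   i=5: 1471   i=6: 4112   i=7: 4601
  i=8: 7511   i=9: 6544     …   i=66: 5668
  i=67: 7464
Match at i=67, j=51: e = 67·68 + 51 = 4607.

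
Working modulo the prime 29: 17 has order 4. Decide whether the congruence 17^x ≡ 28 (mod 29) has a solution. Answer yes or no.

yes

⟨17⟩ has order 4; its elements mod 29 are {1, 12, 17, 28}.
28 is in this set.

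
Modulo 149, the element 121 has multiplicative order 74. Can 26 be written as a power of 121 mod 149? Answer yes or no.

yes

26 ∈ ⟨121⟩ iff 26^74 ≡ 1 (mod 149), since |⟨121⟩| = 74.
26^74 mod 149 = 1.
Since 1 = 1, 26 lies in the subgroup.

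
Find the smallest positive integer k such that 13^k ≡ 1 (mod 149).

148

The order of 13 must divide p − 1 = 148 = 2^2 · 37.
Divisors: 1, 2, 4, 37, 74, 148.
Check each in increasing order: 13^1 ≡ 13;  13^2 ≡ 20;  13^4 ≡ 102;  13^37 ≡ 105;  13^74 ≡ 148;  13^148 ≡ 1.
Smallest exponent giving 1 is 148.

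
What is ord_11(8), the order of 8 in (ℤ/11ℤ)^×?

The order of 8 must divide p − 1 = 10 = 2 · 5.
Divisors: 1, 2, 5, 10.
Check each in increasing order: 8^1 ≡ 8;  8^2 ≡ 9;  8^5 ≡ 10;  8^10 ≡ 1.
Smallest exponent giving 1 is 10.

10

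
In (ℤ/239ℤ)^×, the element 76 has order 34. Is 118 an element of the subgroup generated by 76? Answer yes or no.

no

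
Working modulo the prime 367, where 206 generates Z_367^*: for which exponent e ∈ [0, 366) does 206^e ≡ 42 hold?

Baby-step giant-step with m = ceil(sqrt(366)) = 20.
Baby table (206^j mod 367 for j=0..19):
  0:1  1:206  2:231  3:243  4:146  5:349  6:329  7:246
  8:30  9:308  10:324  11:317  12:343  13:194  14:328  15:40
  16:166  17:65  18:178  19:335
Giant step factor: 206^(-20) ≡ 236 (mod 367).
Scan 42·236^i mod 367 for i = 0, 1, …:
  i=0: 42   i=1: 3   i=2: 341   i=3: 103
  i=4: 86   i=5: 111   i=6: 139   i=7: 141
  i=8: 246
Match at i=8, j=7: e = 8·20 + 7 = 167.

167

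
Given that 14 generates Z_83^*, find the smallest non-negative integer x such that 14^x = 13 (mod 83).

45

Baby-step giant-step with m = ceil(sqrt(82)) = 10.
Baby table (14^j mod 83 for j=0..9):
  0:1  1:14  2:30  3:5  4:70  5:67  6:25  7:18
  8:3  9:42
Giant step factor: 14^(-10) ≡ 12 (mod 83).
Scan 13·12^i mod 83 for i = 0, 1, …:
  i=0: 13   i=1: 73   i=2: 46   i=3: 54
  i=4: 67
Match at i=4, j=5: x = 4·10 + 5 = 45.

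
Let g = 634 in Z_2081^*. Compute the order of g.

5

The order of 634 must divide p − 1 = 2080 = 2^5 · 5 · 13.
Divisors: 1, 2, 4, 5, 8, 10, 13, 16, 20, 26, 32, 40, 52, 65, 80, 104, 130, 160, 208, 260, 416, 520, 1040, 2080.
Check each in increasing order: 634^1 ≡ 634;  634^2 ≡ 323;  634^4 ≡ 279;  634^5 ≡ 1.
Smallest exponent giving 1 is 5.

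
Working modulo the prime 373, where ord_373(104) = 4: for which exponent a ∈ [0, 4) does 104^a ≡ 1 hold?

Successive powers of 104 modulo 373:
  104^0=1
So 104^0 ≡ 1 (mod 373), giving a = 0.

0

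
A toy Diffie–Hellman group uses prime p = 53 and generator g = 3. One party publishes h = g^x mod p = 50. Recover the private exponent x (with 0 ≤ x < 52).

27

Baby-step giant-step with m = ceil(sqrt(52)) = 8.
Baby table (3^j mod 53 for j=0..7):
  0:1  1:3  2:9  3:27  4:28  5:31  6:40  7:14
Giant step factor: 3^(-8) ≡ 24 (mod 53).
Scan 50·24^i mod 53 for i = 0, 1, …:
  i=0: 50   i=1: 34   i=2: 21   i=3: 27
Match at i=3, j=3: x = 3·8 + 3 = 27.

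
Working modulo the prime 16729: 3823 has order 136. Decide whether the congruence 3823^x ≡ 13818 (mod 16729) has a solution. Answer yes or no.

13818 ∈ ⟨3823⟩ iff 13818^136 ≡ 1 (mod 16729), since |⟨3823⟩| = 136.
13818^136 mod 16729 = 1.
Since 1 = 1, 13818 lies in the subgroup.

yes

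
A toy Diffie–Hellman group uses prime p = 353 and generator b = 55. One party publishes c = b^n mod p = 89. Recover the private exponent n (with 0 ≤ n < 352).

Baby-step giant-step with m = ceil(sqrt(352)) = 19.
Baby table (55^j mod 353 for j=0..18):
  0:1  1:55  2:201  3:112  4:159  5:273  6:189  7:158
  8:218  9:341  10:46  11:59  12:68  13:210  14:254  15:203
  16:222  17:208  18:144
Giant step factor: 55^(-19) ≡ 149 (mod 353).
Scan 89·149^i mod 353 for i = 0, 1, …:
  i=0: 89   i=1: 200   i=2: 148   i=3: 166
  i=4: 24   i=5: 46
Match at i=5, j=10: n = 5·19 + 10 = 105.

105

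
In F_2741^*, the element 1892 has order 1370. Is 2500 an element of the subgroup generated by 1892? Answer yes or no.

2500 ∈ ⟨1892⟩ iff 2500^1370 ≡ 1 (mod 2741), since |⟨1892⟩| = 1370.
2500^1370 mod 2741 = 1.
Since 1 = 1, 2500 lies in the subgroup.

yes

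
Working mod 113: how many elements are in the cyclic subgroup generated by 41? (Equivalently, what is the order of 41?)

The order of 41 must divide p − 1 = 112 = 2^4 · 7.
Divisors: 1, 2, 4, 7, 8, 14, 16, 28, 56, 112.
Check each in increasing order: 41^1 ≡ 41;  41^2 ≡ 99;  41^4 ≡ 83;  41^7 ≡ 44;  41^8 ≡ 109;  41^14 ≡ 15;  41^16 ≡ 16;  41^28 ≡ 112;  41^56 ≡ 1.
Smallest exponent giving 1 is 56.

56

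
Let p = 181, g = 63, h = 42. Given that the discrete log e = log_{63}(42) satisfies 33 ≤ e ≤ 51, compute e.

36

Compute 63^33 mod 181 = 51, then multiply by 63 repeatedly:
  63^33=51  63^34=136  63^35=61  63^36=42
Found 42 at exponent 36.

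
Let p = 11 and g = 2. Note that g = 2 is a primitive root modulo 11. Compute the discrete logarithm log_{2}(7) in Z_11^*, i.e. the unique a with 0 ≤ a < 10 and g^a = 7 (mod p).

7

Successive powers of 2 modulo 11:
  2^0=1  2^1=2  2^2=4  2^3=8  2^4=5  2^5=10
  2^6=9  2^7=7
So 2^7 ≡ 7 (mod 11), giving a = 7.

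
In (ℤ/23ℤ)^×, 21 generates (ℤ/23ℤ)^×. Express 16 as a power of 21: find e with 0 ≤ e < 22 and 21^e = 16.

4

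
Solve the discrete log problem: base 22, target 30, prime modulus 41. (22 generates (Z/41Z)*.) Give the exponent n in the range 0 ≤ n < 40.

Successive powers of 22 modulo 41:
  22^0=1  22^1=22  22^2=33  22^3=29  22^4=23  22^5=14
  22^6=21  22^7=11  22^8=37  22^9=35  22^10=32  22^11=7
  22^12=31  22^13=26  22^14=39  22^15=38  22^16=16  22^17=24
  22^18=36  22^19=13  22^20=40  22^21=19  22^22=8  22^23=12
  22^24=18  22^25=27  22^26=20  22^27=30
So 22^27 ≡ 30 (mod 41), giving n = 27.

27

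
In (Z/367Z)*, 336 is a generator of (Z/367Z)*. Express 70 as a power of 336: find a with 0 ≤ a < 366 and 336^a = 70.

337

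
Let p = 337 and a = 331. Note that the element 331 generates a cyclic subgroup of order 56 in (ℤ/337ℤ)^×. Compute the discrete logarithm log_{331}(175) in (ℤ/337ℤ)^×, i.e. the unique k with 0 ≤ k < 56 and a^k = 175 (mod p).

24

Baby-step giant-step with m = ceil(sqrt(56)) = 8.
Baby table (331^j mod 337 for j=0..7):
  0:1  1:331  2:36  3:121  4:285  5:312  6:150  7:111
Giant step factor: 331^(-8) ≡ 295 (mod 337).
Scan 175·295^i mod 337 for i = 0, 1, …:
  i=0: 175   i=1: 64   i=2: 8   i=3: 1
Match at i=3, j=0: k = 3·8 + 0 = 24.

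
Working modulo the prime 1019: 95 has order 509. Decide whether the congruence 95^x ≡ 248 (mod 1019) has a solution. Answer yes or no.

248 ∈ ⟨95⟩ iff 248^509 ≡ 1 (mod 1019), since |⟨95⟩| = 509.
248^509 mod 1019 = 1018.
Since 1018 ≠ 1, 248 does not lie in the subgroup.

no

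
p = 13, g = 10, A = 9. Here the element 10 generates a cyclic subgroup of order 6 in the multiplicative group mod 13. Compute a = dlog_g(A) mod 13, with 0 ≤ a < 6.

2

Successive powers of 10 modulo 13:
  10^0=1  10^1=10  10^2=9
So 10^2 ≡ 9 (mod 13), giving a = 2.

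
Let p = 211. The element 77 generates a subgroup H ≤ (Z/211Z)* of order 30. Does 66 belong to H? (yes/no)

no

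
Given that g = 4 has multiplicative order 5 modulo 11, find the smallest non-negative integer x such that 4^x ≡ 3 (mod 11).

Successive powers of 4 modulo 11:
  4^0=1  4^1=4  4^2=5  4^3=9  4^4=3
So 4^4 ≡ 3 (mod 11), giving x = 4.

4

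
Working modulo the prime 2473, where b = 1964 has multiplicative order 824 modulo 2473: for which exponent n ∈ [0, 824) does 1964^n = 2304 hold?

576

Baby-step giant-step with m = ceil(sqrt(824)) = 29.
Baby table (1964^j mod 2473 for j=0..28):
  0:1  1:1964  2:1889  3:496  4:2255  5:2150  6:1189  7:684
  8:537  9:1170  10:463  11:1741  12:1638  13:2132  14:459  15:1304
  16:1501  17:148  18:1331  19:123  20:1691  21:2358  22:1656  23:389
  24:2312  25:340  26:50  27:1753  28:476
Giant step factor: 1964^(-29) ≡ 106 (mod 2473).
Scan 2304·106^i mod 2473 for i = 0, 1, …:
  i=0: 2304   i=1: 1870   i=2: 380   i=3: 712
  i=4: 1282   i=5: 2350   i=6: 1800   i=7: 379
  i=8: 606   i=9: 2411     …   i=18: 1543
  i=19: 340
Match at i=19, j=25: n = 19·29 + 25 = 576.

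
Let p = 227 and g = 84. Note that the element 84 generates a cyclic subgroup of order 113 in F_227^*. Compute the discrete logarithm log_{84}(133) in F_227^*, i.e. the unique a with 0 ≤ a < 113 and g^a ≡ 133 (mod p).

Successive powers of 84 modulo 227:
  84^0=1  84^1=84  84^2=19  84^3=7  84^4=134  84^5=133
So 84^5 ≡ 133 (mod 227), giving a = 5.

5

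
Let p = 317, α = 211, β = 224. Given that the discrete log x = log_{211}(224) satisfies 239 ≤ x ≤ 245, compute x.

239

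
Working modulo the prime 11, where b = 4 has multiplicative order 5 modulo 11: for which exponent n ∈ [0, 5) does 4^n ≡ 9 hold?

3

Successive powers of 4 modulo 11:
  4^0=1  4^1=4  4^2=5  4^3=9
So 4^3 ≡ 9 (mod 11), giving n = 3.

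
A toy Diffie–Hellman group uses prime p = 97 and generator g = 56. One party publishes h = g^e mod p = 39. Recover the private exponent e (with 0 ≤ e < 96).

83

Baby-step giant-step with m = ceil(sqrt(96)) = 10.
Baby table (56^j mod 97 for j=0..9):
  0:1  1:56  2:32  3:46  4:54  5:17  6:79  7:59
  8:6  9:45
Giant step factor: 56^(-10) ≡ 48 (mod 97).
Scan 39·48^i mod 97 for i = 0, 1, …:
  i=0: 39   i=1: 29   i=2: 34   i=3: 80
  i=4: 57   i=5: 20   i=6: 87   i=7: 5
  i=8: 46
Match at i=8, j=3: e = 8·10 + 3 = 83.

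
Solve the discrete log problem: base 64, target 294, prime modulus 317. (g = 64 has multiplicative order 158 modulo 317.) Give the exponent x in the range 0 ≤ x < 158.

111

Baby-step giant-step with m = ceil(sqrt(158)) = 13.
Baby table (64^j mod 317 for j=0..12):
  0:1  1:64  2:292  3:302  4:308  5:58  6:225  7:135
  8:81  9:112  10:194  11:53  12:222
Giant step factor: 64^(-13) ≡ 228 (mod 317).
Scan 294·228^i mod 317 for i = 0, 1, …:
  i=0: 294   i=1: 145   i=2: 92   i=3: 54
  i=4: 266   i=5: 101   i=6: 204   i=7: 230
  i=8: 135
Match at i=8, j=7: x = 8·13 + 7 = 111.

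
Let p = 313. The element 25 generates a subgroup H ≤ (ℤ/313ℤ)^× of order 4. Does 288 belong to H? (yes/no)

yes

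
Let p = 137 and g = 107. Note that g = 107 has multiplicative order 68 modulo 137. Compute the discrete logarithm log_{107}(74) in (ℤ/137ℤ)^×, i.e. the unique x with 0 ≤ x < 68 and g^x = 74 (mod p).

44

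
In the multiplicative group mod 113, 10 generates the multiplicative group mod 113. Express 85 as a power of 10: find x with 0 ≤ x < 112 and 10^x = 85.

8

Baby-step giant-step with m = ceil(sqrt(112)) = 11.
Baby table (10^j mod 113 for j=0..10):
  0:1  1:10  2:100  3:96  4:56  5:108  6:63  7:65
  8:85  9:59  10:25
Giant step factor: 10^(-11) ≡ 33 (mod 113).
Scan 85·33^i mod 113 for i = 0, 1, …:
  i=0: 85
Match at i=0, j=8: x = 0·11 + 8 = 8.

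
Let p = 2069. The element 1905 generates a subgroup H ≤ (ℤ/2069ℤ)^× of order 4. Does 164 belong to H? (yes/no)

⟨1905⟩ has order 4; its elements mod 2069 are {1, 164, 1905, 2068}.
164 is in this set.

yes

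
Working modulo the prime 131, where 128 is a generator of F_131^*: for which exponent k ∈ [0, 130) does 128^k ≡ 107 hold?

Baby-step giant-step with m = ceil(sqrt(130)) = 12.
Baby table (128^j mod 131 for j=0..11):
  0:1  1:128  2:9  3:104  4:81  5:19  6:74  7:40
  8:11  9:98  10:99  11:96
Giant step factor: 128^(-12) ≡ 5 (mod 131).
Scan 107·5^i mod 131 for i = 0, 1, …:
  i=0: 107   i=1: 11
Match at i=1, j=8: k = 1·12 + 8 = 20.

20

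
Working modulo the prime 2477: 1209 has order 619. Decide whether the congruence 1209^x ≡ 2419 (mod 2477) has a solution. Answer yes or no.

2419 ∈ ⟨1209⟩ iff 2419^619 ≡ 1 (mod 2477), since |⟨1209⟩| = 619.
2419^619 mod 2477 = 1.
Since 1 = 1, 2419 lies in the subgroup.

yes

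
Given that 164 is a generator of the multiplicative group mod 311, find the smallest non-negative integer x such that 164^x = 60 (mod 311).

276

Baby-step giant-step with m = ceil(sqrt(310)) = 18.
Baby table (164^j mod 311 for j=0..17):
  0:1  1:164  2:150  3:31  4:108  5:296  6:28  7:238
  8:157  9:246  10:225  11:202  12:162  13:133  14:42  15:46
  16:80  17:58
Giant step factor: 164^(-18) ≡ 135 (mod 311).
Scan 60·135^i mod 311 for i = 0, 1, …:
  i=0: 60   i=1: 14   i=2: 24   i=3: 130
  i=4: 134   i=5: 52   i=6: 178   i=7: 83
  i=8: 9   i=9: 282     …   i=14: 120
  i=15: 28
Match at i=15, j=6: x = 15·18 + 6 = 276.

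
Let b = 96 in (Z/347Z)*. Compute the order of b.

The order of 96 must divide p − 1 = 346 = 2 · 173.
Divisors: 1, 2, 173, 346.
Check each in increasing order: 96^1 ≡ 96;  96^2 ≡ 194;  96^173 ≡ 346;  96^346 ≡ 1.
Smallest exponent giving 1 is 346.

346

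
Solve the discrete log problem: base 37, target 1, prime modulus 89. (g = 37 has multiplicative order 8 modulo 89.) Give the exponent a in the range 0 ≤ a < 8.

Successive powers of 37 modulo 89:
  37^0=1
So 37^0 ≡ 1 (mod 89), giving a = 0.

0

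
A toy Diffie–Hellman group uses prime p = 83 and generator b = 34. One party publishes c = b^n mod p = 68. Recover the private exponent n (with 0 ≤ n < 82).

Baby-step giant-step with m = ceil(sqrt(82)) = 10.
Baby table (34^j mod 83 for j=0..9):
  0:1  1:34  2:77  3:45  4:36  5:62  6:33  7:43
  8:51  9:74
Giant step factor: 34^(-10) ≡ 16 (mod 83).
Scan 68·16^i mod 83 for i = 0, 1, …:
  i=0: 68   i=1: 9   i=2: 61   i=3: 63
  i=4: 12   i=5: 26   i=6: 1
Match at i=6, j=0: n = 6·10 + 0 = 60.

60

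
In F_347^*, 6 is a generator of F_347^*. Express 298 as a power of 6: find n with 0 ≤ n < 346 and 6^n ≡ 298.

23

Baby-step giant-step with m = ceil(sqrt(346)) = 19.
Baby table (6^j mod 347 for j=0..18):
  0:1  1:6  2:36  3:216  4:255  5:142  6:158  7:254
  8:136  9:122  10:38  11:228  12:327  13:227  14:321  15:191
  16:105  17:283  18:310
Giant step factor: 6^(-19) ≡ 186 (mod 347).
Scan 298·186^i mod 347 for i = 0, 1, …:
  i=0: 298   i=1: 255
Match at i=1, j=4: n = 1·19 + 4 = 23.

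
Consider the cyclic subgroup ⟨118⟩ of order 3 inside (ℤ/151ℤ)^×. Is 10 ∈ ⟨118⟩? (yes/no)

no

10 ∈ ⟨118⟩ iff 10^3 ≡ 1 (mod 151), since |⟨118⟩| = 3.
10^3 mod 151 = 94.
Since 94 ≠ 1, 10 does not lie in the subgroup.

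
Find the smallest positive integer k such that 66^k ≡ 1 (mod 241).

240

The order of 66 must divide p − 1 = 240 = 2^4 · 3 · 5.
Divisors: 1, 2, 3, 4, 5, 6, 8, 10, 12, 15, 16, 20, 24, 30, 40, 48, 60, 80, 120, 240.
Check each in increasing order: 66^1 ≡ 66;  66^2 ≡ 18;  66^3 ≡ 224;  66^4 ≡ 83;  66^5 ≡ 176;  66^6 ≡ 48;  66^8 ≡ 141;  66^10 ≡ 128;  66^12 ≡ 135;  66^15 ≡ 115;  66^16 ≡ 119;  66^20 ≡ 237;  66^24 ≡ 150;  66^30 ≡ 211;  66^40 ≡ 16;  66^48 ≡ 87;  66^60 ≡ 177;  66^80 ≡ 15;  66^120 ≡ 240;  66^240 ≡ 1.
Smallest exponent giving 1 is 240.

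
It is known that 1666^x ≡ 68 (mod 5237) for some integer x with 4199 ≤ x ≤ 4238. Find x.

4218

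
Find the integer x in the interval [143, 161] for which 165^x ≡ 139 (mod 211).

152

Compute 165^143 mod 211 = 145, then multiply by 165 repeatedly:
  165^143=145  165^144=82  165^145=26  165^146=70  165^147=156
  165^148=209  165^149=92  165^150=199  165^151=130  165^152=139
Found 139 at exponent 152.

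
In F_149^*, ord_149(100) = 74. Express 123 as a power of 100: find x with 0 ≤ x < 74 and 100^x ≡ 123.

14

Successive powers of 100 modulo 149:
  100^0=1  100^1=100  100^2=17  100^3=61  100^4=140  100^5=143
  100^6=145  100^7=47  100^8=81  100^9=54  100^10=36  100^11=24
  100^12=16  100^13=110  100^14=123
So 100^14 ≡ 123 (mod 149), giving x = 14.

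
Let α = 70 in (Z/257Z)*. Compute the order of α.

The order of 70 must divide p − 1 = 256 = 2^8.
Divisors: 1, 2, 4, 8, 16, 32, 64, 128, 256.
Check each in increasing order: 70^1 ≡ 70;  70^2 ≡ 17;  70^4 ≡ 32;  70^8 ≡ 253;  70^16 ≡ 16;  70^32 ≡ 256;  70^64 ≡ 1.
Smallest exponent giving 1 is 64.

64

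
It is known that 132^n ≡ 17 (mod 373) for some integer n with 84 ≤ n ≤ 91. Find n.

Compute 132^84 mod 373 = 309, then multiply by 132 repeatedly:
  132^84=309  132^85=131  132^86=134  132^87=157  132^88=209
  132^89=359  132^90=17
Found 17 at exponent 90.

90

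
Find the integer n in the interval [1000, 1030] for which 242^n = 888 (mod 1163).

1015

Compute 242^1000 mod 1163 = 430, then multiply by 242 repeatedly:
  242^1000=430  242^1001=553  242^1002=81  242^1003=994  242^1004=970
  242^1005=977  242^1006=345  242^1007=917  242^1008=944  242^1009=500
  242^1010=48  242^1011=1149  242^1012=101  242^1013=19  242^1014=1109
  242^1015=888
Found 888 at exponent 1015.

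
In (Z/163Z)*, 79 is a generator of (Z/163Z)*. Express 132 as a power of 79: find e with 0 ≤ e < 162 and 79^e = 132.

138

Baby-step giant-step with m = ceil(sqrt(162)) = 13.
Baby table (79^j mod 163 for j=0..12):
  0:1  1:79  2:47  3:127  4:90  5:101  6:155  7:20
  8:113  9:125  10:95  11:7  12:64
Giant step factor: 79^(-13) ≡ 109 (mod 163).
Scan 132·109^i mod 163 for i = 0, 1, …:
  i=0: 132   i=1: 44   i=2: 69   i=3: 23
  i=4: 62   i=5: 75   i=6: 25   i=7: 117
  i=8: 39   i=9: 13   i=10: 113
Match at i=10, j=8: e = 10·13 + 8 = 138.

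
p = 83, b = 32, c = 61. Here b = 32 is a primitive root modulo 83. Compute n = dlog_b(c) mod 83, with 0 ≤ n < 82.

46

Baby-step giant-step with m = ceil(sqrt(82)) = 10.
Baby table (32^j mod 83 for j=0..9):
  0:1  1:32  2:28  3:66  4:37  5:22  6:40  7:35
  8:41  9:67
Giant step factor: 32^(-10) ≡ 77 (mod 83).
Scan 61·77^i mod 83 for i = 0, 1, …:
  i=0: 61   i=1: 49   i=2: 38   i=3: 21
  i=4: 40
Match at i=4, j=6: n = 4·10 + 6 = 46.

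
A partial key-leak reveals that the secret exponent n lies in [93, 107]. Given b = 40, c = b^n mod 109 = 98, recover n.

Compute 40^93 mod 109 = 19, then multiply by 40 repeatedly:
  40^93=19  40^94=106  40^95=98
Found 98 at exponent 95.

95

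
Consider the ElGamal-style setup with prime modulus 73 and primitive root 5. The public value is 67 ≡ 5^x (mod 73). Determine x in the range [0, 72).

Baby-step giant-step with m = ceil(sqrt(72)) = 9.
Baby table (5^j mod 73 for j=0..8):
  0:1  1:5  2:25  3:52  4:41  5:59  6:3  7:15
  8:2
Giant step factor: 5^(-9) ≡ 22 (mod 73).
Scan 67·22^i mod 73 for i = 0, 1, …:
  i=0: 67   i=1: 14   i=2: 16   i=3: 60
  i=4: 6   i=5: 59
Match at i=5, j=5: x = 5·9 + 5 = 50.

50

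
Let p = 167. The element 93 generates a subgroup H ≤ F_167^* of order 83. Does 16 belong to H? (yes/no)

yes

16 ∈ ⟨93⟩ iff 16^83 ≡ 1 (mod 167), since |⟨93⟩| = 83.
16^83 mod 167 = 1.
Since 1 = 1, 16 lies in the subgroup.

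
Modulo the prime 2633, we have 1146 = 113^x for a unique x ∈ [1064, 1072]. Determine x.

1069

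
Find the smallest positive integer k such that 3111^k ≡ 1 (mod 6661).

The order of 3111 must divide p − 1 = 6660 = 2^2 · 3^2 · 5 · 37.
Divisors: 1, 2, 3, 4, 5, 6, 9, 10, 12, 15, 18, 20, 30, 36, 37, 45, 60, 74, 90, 111, 148, 180, 185, 222, 333, 370, 444, 555, 666, 740, 1110, 1332, 1665, 2220, 3330, 6660.
Check each in increasing order: 3111^1 ≡ 3111;  3111^2 ≡ 6549;  3111^3 ≡ 4601;  3111^4 ≡ 5883;  3111^5 ≡ 4246;  3111^6 ≡ 543;  3111^9 ≡ 468;  3111^10 ≡ 3850;  3111^12 ≡ 1765;  3111^15 ≡ 1006;  3111^18 ≡ 5872;  3111^20 ≡ 1775;  3111^30 ≡ 6225;  3111^36 ≡ 3048;  3111^37 ≡ 3725;  3111^45 ≡ 1010;  3111^60 ≡ 3588;  3111^74 ≡ 762;  3111^90 ≡ 967;  3111^111 ≡ 864;  3111^148 ≡ 1137;  3111^180 ≡ 2549;  3111^185 ≡ 5590;  3111^222 ≡ 464;  3111^333 ≡ 1236;  3111^370 ≡ 1349;  3111^444 ≡ 2144;  3111^555 ≡ 658;  3111^666 ≡ 2327;  3111^740 ≡ 1348;  3111^1110 ≡ 6660;  3111^1332 ≡ 6197;  3111^1665 ≡ 6003;  3111^2220 ≡ 1.
Smallest exponent giving 1 is 2220.

2220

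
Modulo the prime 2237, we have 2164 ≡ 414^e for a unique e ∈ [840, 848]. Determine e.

847

Compute 414^840 mod 2237 = 608, then multiply by 414 repeatedly:
  414^840=608  414^841=1168  414^842=360  414^843=1398  414^844=1626
  414^845=2064  414^846=2199  414^847=2164
Found 2164 at exponent 847.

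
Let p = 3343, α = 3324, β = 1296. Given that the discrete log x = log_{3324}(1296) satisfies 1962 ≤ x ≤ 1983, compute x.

Compute 3324^1962 mod 3343 = 2827, then multiply by 3324 repeatedly:
  3324^1962=2827  3324^1963=3118  3324^1964=932  3324^1965=2350  3324^1966=2152
  3324^1967=2571  3324^1968=1296
Found 1296 at exponent 1968.

1968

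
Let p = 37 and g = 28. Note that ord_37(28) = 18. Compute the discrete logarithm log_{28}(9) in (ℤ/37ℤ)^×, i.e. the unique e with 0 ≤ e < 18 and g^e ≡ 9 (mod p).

10

Successive powers of 28 modulo 37:
  28^0=1  28^1=28  28^2=7  28^3=11  28^4=12  28^5=3
  28^6=10  28^7=21  28^8=33  28^9=36  28^10=9
So 28^10 ≡ 9 (mod 37), giving e = 10.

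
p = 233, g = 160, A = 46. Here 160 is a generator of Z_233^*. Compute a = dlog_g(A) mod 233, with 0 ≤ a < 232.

216

Baby-step giant-step with m = ceil(sqrt(232)) = 16.
Baby table (160^j mod 233 for j=0..15):
  0:1  1:160  2:203  3:93  4:201  5:6  6:28  7:53
  8:92  9:41  10:36  11:168  12:85  13:86  14:13  15:216
Giant step factor: 160^(-16) ≡ 46 (mod 233).
Scan 46·46^i mod 233 for i = 0, 1, …:
  i=0: 46   i=1: 19   i=2: 175   i=3: 128
  i=4: 63   i=5: 102   i=6: 32   i=7: 74
  i=8: 142   i=9: 8   i=10: 135   i=11: 152
  i=12: 2   i=13: 92
Match at i=13, j=8: a = 13·16 + 8 = 216.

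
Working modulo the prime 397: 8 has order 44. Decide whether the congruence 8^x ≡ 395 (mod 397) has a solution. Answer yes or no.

yes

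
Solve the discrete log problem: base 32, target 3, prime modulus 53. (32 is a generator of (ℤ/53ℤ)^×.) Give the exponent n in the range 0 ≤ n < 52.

Baby-step giant-step with m = ceil(sqrt(52)) = 8.
Baby table (32^j mod 53 for j=0..7):
  0:1  1:32  2:17  3:14  4:24  5:26  6:37  7:18
Giant step factor: 32^(-8) ≡ 15 (mod 53).
Scan 3·15^i mod 53 for i = 0, 1, …:
  i=0: 3   i=1: 45   i=2: 39   i=3: 2
  i=4: 30   i=5: 26
Match at i=5, j=5: n = 5·8 + 5 = 45.

45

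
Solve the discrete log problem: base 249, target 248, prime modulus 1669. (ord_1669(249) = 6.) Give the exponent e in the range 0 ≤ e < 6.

2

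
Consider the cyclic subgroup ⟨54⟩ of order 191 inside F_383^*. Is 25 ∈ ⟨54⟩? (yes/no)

25 ∈ ⟨54⟩ iff 25^191 ≡ 1 (mod 383), since |⟨54⟩| = 191.
25^191 mod 383 = 1.
Since 1 = 1, 25 lies in the subgroup.

yes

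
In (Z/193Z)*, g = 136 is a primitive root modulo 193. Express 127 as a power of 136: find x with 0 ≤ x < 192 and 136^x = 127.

169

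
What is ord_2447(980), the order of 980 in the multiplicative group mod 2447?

The order of 980 must divide p − 1 = 2446 = 2 · 1223.
Divisors: 1, 2, 1223, 2446.
Check each in increasing order: 980^1 ≡ 980;  980^2 ≡ 1176;  980^1223 ≡ 2446;  980^2446 ≡ 1.
Smallest exponent giving 1 is 2446.

2446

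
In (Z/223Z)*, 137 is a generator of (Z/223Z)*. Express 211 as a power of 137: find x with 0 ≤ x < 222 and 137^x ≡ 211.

88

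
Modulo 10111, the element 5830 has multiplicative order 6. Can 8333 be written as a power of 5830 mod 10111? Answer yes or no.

⟨5830⟩ has order 6; its elements mod 10111 are {1, 4281, 4282, 5829, 5830, 10110}.
8333 is not in this set.

no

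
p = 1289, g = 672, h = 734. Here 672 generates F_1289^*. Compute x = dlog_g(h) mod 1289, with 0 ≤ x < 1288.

394

Baby-step giant-step with m = ceil(sqrt(1288)) = 36.
Baby table (672^j mod 1289 for j=0..35):
  0:1  1:672  2:434  3:334  4:162  5:588  6:702  7:1259
  8:464  9:1159  10:292  11:296  12:406  13:853  14:900  15:259
  16:33  17:263  18:143  19:710  20:190  21:69  22:1253  23:299
  24:1133  25:866  26:613  27:745  28:508  29:1080  30:53  31:813
  32:1089  33:945  34:852  35:228
Giant step factor: 672^(-36) ≡ 987 (mod 1289).
Scan 734·987^i mod 1289 for i = 0, 1, …:
  i=0: 734   i=1: 40   i=2: 810   i=3: 290
  i=4: 72   i=5: 169   i=6: 522   i=7: 903
  i=8: 562   i=9: 424   i=10: 852
Match at i=10, j=34: x = 10·36 + 34 = 394.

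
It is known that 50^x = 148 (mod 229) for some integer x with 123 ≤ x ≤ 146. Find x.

142

Compute 50^123 mod 229 = 145, then multiply by 50 repeatedly:
  50^123=145  50^124=151  50^125=222  50^126=108  50^127=133
  50^128=9  50^129=221  50^130=58  50^131=152  50^132=43
  50^133=89  50^134=99  50^135=141  50^136=180  50^137=69
  50^138=15  50^139=63  50^140=173  50^141=177  50^142=148
Found 148 at exponent 142.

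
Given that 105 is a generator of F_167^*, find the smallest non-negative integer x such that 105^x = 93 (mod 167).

Baby-step giant-step with m = ceil(sqrt(166)) = 13.
Baby table (105^j mod 167 for j=0..12):
  0:1  1:105  2:3  3:148  4:9  5:110  6:27  7:163
  8:81  9:155  10:76  11:131  12:61
Giant step factor: 105^(-13) ≡ 17 (mod 167).
Scan 93·17^i mod 167 for i = 0, 1, …:
  i=0: 93   i=1: 78   i=2: 157   i=3: 164
  i=4: 116   i=5: 135   i=6: 124   i=7: 104
  i=8: 98   i=9: 163
Match at i=9, j=7: x = 9·13 + 7 = 124.

124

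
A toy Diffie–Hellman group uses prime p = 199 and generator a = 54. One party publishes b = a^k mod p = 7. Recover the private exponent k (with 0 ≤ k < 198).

Baby-step giant-step with m = ceil(sqrt(198)) = 15.
Baby table (54^j mod 199 for j=0..14):
  0:1  1:54  2:130  3:55  4:184  5:185  6:40  7:170
  8:26  9:11  10:196  11:37  12:8  13:34  14:45
Giant step factor: 54^(-15) ≡ 109 (mod 199).
Scan 7·109^i mod 199 for i = 0, 1, …:
  i=0: 7   i=1: 166   i=2: 184
Match at i=2, j=4: k = 2·15 + 4 = 34.

34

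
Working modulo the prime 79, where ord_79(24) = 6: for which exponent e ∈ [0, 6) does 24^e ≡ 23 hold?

Successive powers of 24 modulo 79:
  24^0=1  24^1=24  24^2=23
So 24^2 ≡ 23 (mod 79), giving e = 2.

2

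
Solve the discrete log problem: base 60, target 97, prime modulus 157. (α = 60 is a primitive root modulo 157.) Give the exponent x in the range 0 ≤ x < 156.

79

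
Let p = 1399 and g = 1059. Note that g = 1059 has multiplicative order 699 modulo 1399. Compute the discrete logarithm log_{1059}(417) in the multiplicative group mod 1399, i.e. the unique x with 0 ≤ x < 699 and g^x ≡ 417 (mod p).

Baby-step giant-step with m = ceil(sqrt(699)) = 27.
Baby table (1059^j mod 1399 for j=0..26):
  0:1  1:1059  2:882  3:905  4:80  5:780  6:610  7:1051
  8:804  9:844  10:1234  11:140  12:1365  13:368  14:790  15:8
  16:78  17:61  18:245  19:640  20:644  21:683  22:14  23:836
  24:1156  25:79  26:1120
Giant step factor: 1059^(-27) ≡ 36 (mod 1399).
Scan 417·36^i mod 1399 for i = 0, 1, …:
  i=0: 417   i=1: 1022   i=2: 418   i=3: 1058
  i=4: 315   i=5: 148   i=6: 1131   i=7: 145
  i=8: 1023   i=9: 454   i=10: 955   i=11: 804
Match at i=11, j=8: x = 11·27 + 8 = 305.

305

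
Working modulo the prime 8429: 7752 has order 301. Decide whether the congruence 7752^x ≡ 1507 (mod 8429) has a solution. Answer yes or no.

yes

1507 ∈ ⟨7752⟩ iff 1507^301 ≡ 1 (mod 8429), since |⟨7752⟩| = 301.
1507^301 mod 8429 = 1.
Since 1 = 1, 1507 lies in the subgroup.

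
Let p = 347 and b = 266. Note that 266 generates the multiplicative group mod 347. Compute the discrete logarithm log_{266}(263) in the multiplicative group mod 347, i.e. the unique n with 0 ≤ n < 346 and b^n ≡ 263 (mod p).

Baby-step giant-step with m = ceil(sqrt(346)) = 19.
Baby table (266^j mod 347 for j=0..18):
  0:1  1:266  2:315  3:163  4:330  5:336  6:197  7:5
  8:289  9:187  10:121  11:262  12:292  13:291  14:25  15:57
  16:241  17:258  18:269
Giant step factor: 266^(-19) ≡ 294 (mod 347).
Scan 263·294^i mod 347 for i = 0, 1, …:
  i=0: 263   i=1: 288   i=2: 4   i=3: 135
  i=4: 132   i=5: 291
Match at i=5, j=13: n = 5·19 + 13 = 108.

108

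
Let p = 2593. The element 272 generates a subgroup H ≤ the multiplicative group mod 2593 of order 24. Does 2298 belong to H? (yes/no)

2298 ∈ ⟨272⟩ iff 2298^24 ≡ 1 (mod 2593), since |⟨272⟩| = 24.
2298^24 mod 2593 = 1.
Since 1 = 1, 2298 lies in the subgroup.

yes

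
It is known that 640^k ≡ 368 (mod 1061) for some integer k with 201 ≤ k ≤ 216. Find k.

Compute 640^201 mod 1061 = 982, then multiply by 640 repeatedly:
  640^201=982  640^202=368
Found 368 at exponent 202.

202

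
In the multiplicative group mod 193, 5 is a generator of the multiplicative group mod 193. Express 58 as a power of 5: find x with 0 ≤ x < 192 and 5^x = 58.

157

Baby-step giant-step with m = ceil(sqrt(192)) = 14.
Baby table (5^j mod 193 for j=0..13):
  0:1  1:5  2:25  3:125  4:46  5:37  6:185  7:153
  8:186  9:158  10:18  11:90  12:64  13:127
Giant step factor: 5^(-14) ≡ 162 (mod 193).
Scan 58·162^i mod 193 for i = 0, 1, …:
  i=0: 58   i=1: 132   i=2: 154   i=3: 51
  i=4: 156   i=5: 182   i=6: 148   i=7: 44
  i=8: 180   i=9: 17   i=10: 52   i=11: 125
Match at i=11, j=3: x = 11·14 + 3 = 157.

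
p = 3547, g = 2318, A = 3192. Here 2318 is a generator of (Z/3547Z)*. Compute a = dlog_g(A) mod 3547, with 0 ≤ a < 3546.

Baby-step giant-step with m = ceil(sqrt(3546)) = 60.
Baby table (2318^j mod 3547 for j=0..59):
  0:1  1:2318  2:2966  3:1102  4:596  5:1745  6:1330  7:597
  8:516  9:749  10:1699  11:1112  12:2494  13:3029  14:1709  15:3010
  16:231  17:3408  18:575  19:2725  20:2890  21:2284  22:2188  23:3121
  24:2145  25:2763  26:2299  27:1488  28:1500  29:940  30:1062  31:98
  32:156  33:3361  34:1586  35:1656  36:754  37:2648  38:1754  39:910
  40:2462  41:3340  42:2566  43:3216  44:2441  45:773  46:579  47:1356
  48:566  49:3145  50:1025  51:3007  52:371  53:1604  54:816  55:937
  56:1202  57:1841  58:397  59:1573
Giant step factor: 2318^(-60) ≡ 1078 (mod 3547).
Scan 3192·1078^i mod 3547 for i = 0, 1, …:
  i=0: 3192   i=1: 386   i=2: 1109   i=3: 163
  i=4: 1911   i=5: 2798   i=6: 1294   i=7: 961
  i=8: 234   i=9: 415     …   i=33: 746
  i=34: 2566
Match at i=34, j=42: a = 34·60 + 42 = 2082.

2082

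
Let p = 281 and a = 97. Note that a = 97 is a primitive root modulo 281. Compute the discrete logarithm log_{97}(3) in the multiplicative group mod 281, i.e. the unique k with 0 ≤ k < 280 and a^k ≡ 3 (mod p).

Baby-step giant-step with m = ceil(sqrt(280)) = 17.
Baby table (97^j mod 281 for j=0..16):
  0:1  1:97  2:136  3:266  4:231  5:208  6:225  7:188
  8:252  9:278  10:271  11:154  12:45  13:150  14:219  15:168
  16:279
Giant step factor: 97^(-17) ≡ 42 (mod 281).
Scan 3·42^i mod 281 for i = 0, 1, …:
  i=0: 3   i=1: 126   i=2: 234   i=3: 274
  i=4: 268   i=5: 16   i=6: 110   i=7: 124
  i=8: 150
Match at i=8, j=13: k = 8·17 + 13 = 149.

149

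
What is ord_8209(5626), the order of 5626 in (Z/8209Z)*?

The order of 5626 must divide p − 1 = 8208 = 2^4 · 3^3 · 19.
Divisors: 1, 2, 3, 4, 6, 8, 9, 12, 16, 18, 19, 24, 27, 36, 38, 48, 54, 57, 72, 76, 108, 114, 144, 152, 171, 216, 228, 304, 342, 432, 456, 513, 684, 912, 1026, 1368, 2052, 2736, 4104, 8208.
Check each in increasing order: 5626^1 ≡ 5626;  5626^2 ≡ 6181;  5626^3 ≡ 982;  5626^4 ≡ 75;  5626^6 ≡ 3871;  5626^8 ≡ 5625;  5626^9 ≡ 555;  5626^12 ≡ 3216;  5626^16 ≡ 3139;  5626^18 ≡ 4292;  5626^19 ≡ 4123;  5626^24 ≡ 7525;  5626^27 ≡ 1450;  5626^36 ≡ 268;  5626^38 ≡ 6499;  5626^48 ≡ 8152;  5626^54 ≡ 996;  5626^57 ≡ 1201;  5626^72 ≡ 6152;  5626^76 ≡ 1696;  5626^108 ≡ 6936;  5626^114 ≡ 5826;  5626^144 ≡ 3614;  5626^152 ≡ 3266;  5626^171 ≡ 2958;  5626^216 ≡ 3356;  5626^228 ≡ 6270;  5626^304 ≡ 3265;  5626^342 ≡ 7179;  5626^432 ≡ 8197;  5626^456 ≡ 8208;  5626^513 ≡ 7008;  5626^684 ≡ 1939;  5626^912 ≡ 1.
Smallest exponent giving 1 is 912.

912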